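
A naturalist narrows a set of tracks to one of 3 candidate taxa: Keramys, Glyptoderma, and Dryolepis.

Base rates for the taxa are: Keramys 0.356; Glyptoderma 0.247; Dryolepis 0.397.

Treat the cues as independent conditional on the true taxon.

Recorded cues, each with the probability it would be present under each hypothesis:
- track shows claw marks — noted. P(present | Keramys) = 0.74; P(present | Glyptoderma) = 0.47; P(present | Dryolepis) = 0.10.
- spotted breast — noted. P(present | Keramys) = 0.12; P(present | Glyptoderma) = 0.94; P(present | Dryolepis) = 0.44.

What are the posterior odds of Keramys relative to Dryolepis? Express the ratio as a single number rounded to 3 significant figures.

1.81

The normalizing constant cancels in an odds ratio, so compute prior × likelihood for the two hypotheses only:
  Keramys: 0.356 × 0.74 × 0.12 = 0.031613
  Dryolepis: 0.397 × 0.10 × 0.44 = 0.017468
Posterior odds = 0.031613 / 0.017468 ≈ 1.81.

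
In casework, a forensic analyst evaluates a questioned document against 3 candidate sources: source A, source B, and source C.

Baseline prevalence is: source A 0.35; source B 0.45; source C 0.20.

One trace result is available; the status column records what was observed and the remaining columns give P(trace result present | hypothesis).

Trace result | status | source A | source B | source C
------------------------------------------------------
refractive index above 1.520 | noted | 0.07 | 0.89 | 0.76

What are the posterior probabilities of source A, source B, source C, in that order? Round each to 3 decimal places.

0.042, 0.694, 0.263

For each hypothesis, the unnormalized posterior weight is prior × likelihood:
  source A: 0.35 × 0.07 = 0.0245
  source B: 0.45 × 0.89 = 0.4005
  source C: 0.20 × 0.76 = 0.152
Marginal likelihood of the evidence = 0.577.
P(source A | evidence) = 0.0245 / 0.577 ≈ 0.042
P(source B | evidence) = 0.4005 / 0.577 ≈ 0.694
P(source C | evidence) = 0.152 / 0.577 ≈ 0.263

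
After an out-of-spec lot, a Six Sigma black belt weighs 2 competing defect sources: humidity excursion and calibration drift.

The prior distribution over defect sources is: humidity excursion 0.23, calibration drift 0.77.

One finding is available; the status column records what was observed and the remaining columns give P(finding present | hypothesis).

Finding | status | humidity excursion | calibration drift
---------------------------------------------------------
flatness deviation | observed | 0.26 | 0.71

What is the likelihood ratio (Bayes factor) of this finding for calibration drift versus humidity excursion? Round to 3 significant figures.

2.73

Likelihood of this finding under each hypothesis:
  calibration drift: 0.71
  humidity excursion: 0.26
Bayes factor = 0.71 / 0.26 ≈ 2.73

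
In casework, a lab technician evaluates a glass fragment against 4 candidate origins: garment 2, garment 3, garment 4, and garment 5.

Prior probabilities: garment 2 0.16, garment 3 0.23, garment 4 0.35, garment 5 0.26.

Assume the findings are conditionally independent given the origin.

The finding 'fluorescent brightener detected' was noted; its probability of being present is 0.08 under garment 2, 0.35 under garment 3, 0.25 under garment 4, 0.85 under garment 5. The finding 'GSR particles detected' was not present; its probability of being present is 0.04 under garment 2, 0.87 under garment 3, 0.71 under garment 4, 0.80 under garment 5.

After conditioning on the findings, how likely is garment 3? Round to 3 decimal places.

0.113

Multiply each prior by the joint likelihood of the evidence pattern (using 1 − P(present | H) for each absent finding):
  garment 2: 0.16 × 0.08 × (1 − 0.04) = 0.012288
  garment 3: 0.23 × 0.35 × (1 − 0.87) = 0.010465
  garment 4: 0.35 × 0.25 × (1 − 0.71) = 0.025375
  garment 5: 0.26 × 0.85 × (1 − 0.80) = 0.0442
The unnormalized weights sum to 0.092328.
P(garment 3 | evidence) = 0.010465 / 0.092328 ≈ 0.113.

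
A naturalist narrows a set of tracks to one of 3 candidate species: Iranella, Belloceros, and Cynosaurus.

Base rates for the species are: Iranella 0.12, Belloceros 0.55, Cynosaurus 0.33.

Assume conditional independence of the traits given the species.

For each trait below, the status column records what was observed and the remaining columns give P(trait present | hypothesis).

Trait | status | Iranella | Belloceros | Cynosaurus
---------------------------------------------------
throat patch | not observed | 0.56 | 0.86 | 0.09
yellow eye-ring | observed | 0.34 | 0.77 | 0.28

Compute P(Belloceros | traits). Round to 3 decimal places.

0.368

For each hypothesis, the unnormalized posterior weight is prior × product of the trait likelihoods (using 1 − P(present | H) for each absent trait):
  Iranella: 0.12 × (1 − 0.56) × 0.34 = 0.017952
  Belloceros: 0.55 × (1 − 0.86) × 0.77 = 0.05929
  Cynosaurus: 0.33 × (1 − 0.09) × 0.28 = 0.084084
Normalizing constant Z = 0.017952 + 0.05929 + 0.084084 = 0.16133.
P(Belloceros | evidence) = 0.05929 / 0.16133 ≈ 0.368.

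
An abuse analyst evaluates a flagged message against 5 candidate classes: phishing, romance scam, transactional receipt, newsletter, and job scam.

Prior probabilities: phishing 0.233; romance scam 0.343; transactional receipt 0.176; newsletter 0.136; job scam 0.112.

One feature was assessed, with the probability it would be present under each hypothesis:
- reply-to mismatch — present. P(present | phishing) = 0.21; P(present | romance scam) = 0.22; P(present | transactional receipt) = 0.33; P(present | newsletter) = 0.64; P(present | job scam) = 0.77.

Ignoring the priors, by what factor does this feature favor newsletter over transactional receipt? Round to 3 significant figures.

1.94

The Bayes factor is the ratio of the two likelihoods.
  newsletter: 0.64
  transactional receipt: 0.33
Bayes factor = 0.64 / 0.33 ≈ 1.94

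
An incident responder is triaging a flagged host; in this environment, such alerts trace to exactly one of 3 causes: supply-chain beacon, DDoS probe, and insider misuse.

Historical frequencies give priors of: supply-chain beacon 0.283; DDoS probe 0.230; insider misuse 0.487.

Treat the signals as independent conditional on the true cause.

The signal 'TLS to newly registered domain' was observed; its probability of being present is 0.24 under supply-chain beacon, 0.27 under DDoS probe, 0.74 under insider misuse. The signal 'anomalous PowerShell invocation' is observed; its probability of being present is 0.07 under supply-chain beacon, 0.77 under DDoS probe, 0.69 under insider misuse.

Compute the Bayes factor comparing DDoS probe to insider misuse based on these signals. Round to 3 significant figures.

0.407

The Bayes factor is the ratio of the joint likelihoods of the signal pattern under the two hypotheses.
  DDoS probe: 0.27 × 0.77 = 0.2079
  insider misuse: 0.74 × 0.69 = 0.5106
Bayes factor = 0.2079 / 0.5106 ≈ 0.407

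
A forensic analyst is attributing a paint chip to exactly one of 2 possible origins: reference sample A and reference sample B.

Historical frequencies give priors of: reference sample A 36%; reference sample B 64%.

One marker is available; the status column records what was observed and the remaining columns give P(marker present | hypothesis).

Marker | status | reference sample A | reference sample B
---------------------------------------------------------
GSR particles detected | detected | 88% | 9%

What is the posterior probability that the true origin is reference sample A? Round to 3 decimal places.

For each hypothesis, the unnormalized posterior weight is prior × likelihood:
  reference sample A: 0.36 × 0.88 = 0.3168
  reference sample B: 0.64 × 0.09 = 0.0576
Normalizing constant Z = 0.3168 + 0.0576 = 0.3744.
P(reference sample A | evidence) = 0.3168 / 0.3744 ≈ 0.846.

0.846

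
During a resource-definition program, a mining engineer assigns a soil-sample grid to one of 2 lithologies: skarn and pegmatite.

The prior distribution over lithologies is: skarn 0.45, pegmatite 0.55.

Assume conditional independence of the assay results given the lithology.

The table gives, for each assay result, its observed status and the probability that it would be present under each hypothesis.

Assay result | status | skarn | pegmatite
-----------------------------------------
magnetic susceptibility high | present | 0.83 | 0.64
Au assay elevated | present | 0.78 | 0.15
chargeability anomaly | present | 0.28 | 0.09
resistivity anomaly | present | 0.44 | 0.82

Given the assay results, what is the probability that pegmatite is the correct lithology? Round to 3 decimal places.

0.098

Multiply each prior by the joint likelihood of the assay result pattern:
  skarn: 0.45 × 0.83 × 0.78 × 0.28 × 0.44 = 0.035892
  pegmatite: 0.55 × 0.64 × 0.15 × 0.09 × 0.82 = 0.0038966
Marginal likelihood of the evidence = 0.039788.
P(pegmatite | evidence) = 0.0038966 / 0.039788 ≈ 0.098.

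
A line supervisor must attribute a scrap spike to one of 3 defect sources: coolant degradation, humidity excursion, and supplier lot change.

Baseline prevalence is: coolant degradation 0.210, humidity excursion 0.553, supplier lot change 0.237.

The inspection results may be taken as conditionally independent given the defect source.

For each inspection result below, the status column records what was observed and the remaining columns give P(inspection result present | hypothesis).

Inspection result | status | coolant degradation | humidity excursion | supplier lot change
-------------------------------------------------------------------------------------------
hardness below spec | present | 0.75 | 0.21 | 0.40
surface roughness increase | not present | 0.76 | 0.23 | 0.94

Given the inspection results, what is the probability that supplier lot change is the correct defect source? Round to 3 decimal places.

By Bayes' rule with conditional independence, the unnormalized weight for each hypothesis is prior × ∏ likelihoods (using 1 − P(present | H) for each absent inspection result):
  coolant degradation: 0.210 × 0.75 × (1 − 0.76) = 0.0378
  humidity excursion: 0.553 × 0.21 × (1 − 0.23) = 0.08942
  supplier lot change: 0.237 × 0.40 × (1 − 0.94) = 0.005688
Normalizing constant Z = 0.0378 + 0.08942 + 0.005688 = 0.13291.
P(supplier lot change | evidence) = 0.005688 / 0.13291 ≈ 0.043.

0.043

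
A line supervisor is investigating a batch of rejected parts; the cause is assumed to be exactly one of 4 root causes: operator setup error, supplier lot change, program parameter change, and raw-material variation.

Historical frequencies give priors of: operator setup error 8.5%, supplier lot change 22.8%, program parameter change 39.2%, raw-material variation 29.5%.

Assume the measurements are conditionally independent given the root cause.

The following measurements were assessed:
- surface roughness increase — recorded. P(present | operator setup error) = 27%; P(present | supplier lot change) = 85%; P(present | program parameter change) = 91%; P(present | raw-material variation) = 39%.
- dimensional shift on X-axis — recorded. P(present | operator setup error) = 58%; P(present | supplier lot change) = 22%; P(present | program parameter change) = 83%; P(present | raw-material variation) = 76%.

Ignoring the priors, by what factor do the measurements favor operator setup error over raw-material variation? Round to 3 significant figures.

0.528

The Bayes factor is the ratio of the joint likelihoods of the measurement pattern under the two hypotheses.
  operator setup error: 0.27 × 0.58 = 0.1566
  raw-material variation: 0.39 × 0.76 = 0.2964
Bayes factor = 0.1566 / 0.2964 ≈ 0.528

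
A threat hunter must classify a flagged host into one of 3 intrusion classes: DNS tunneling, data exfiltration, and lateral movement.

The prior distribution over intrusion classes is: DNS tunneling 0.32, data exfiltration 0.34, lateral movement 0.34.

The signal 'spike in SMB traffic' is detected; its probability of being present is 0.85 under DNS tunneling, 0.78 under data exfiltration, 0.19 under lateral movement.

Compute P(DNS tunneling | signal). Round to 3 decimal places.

For each hypothesis, the unnormalized posterior weight is prior × likelihood:
  DNS tunneling: 0.32 × 0.85 = 0.272
  data exfiltration: 0.34 × 0.78 = 0.2652
  lateral movement: 0.34 × 0.19 = 0.0646
Normalizing constant Z = 0.272 + 0.2652 + 0.0646 = 0.6018.
P(DNS tunneling | evidence) = 0.272 / 0.6018 ≈ 0.452.

0.452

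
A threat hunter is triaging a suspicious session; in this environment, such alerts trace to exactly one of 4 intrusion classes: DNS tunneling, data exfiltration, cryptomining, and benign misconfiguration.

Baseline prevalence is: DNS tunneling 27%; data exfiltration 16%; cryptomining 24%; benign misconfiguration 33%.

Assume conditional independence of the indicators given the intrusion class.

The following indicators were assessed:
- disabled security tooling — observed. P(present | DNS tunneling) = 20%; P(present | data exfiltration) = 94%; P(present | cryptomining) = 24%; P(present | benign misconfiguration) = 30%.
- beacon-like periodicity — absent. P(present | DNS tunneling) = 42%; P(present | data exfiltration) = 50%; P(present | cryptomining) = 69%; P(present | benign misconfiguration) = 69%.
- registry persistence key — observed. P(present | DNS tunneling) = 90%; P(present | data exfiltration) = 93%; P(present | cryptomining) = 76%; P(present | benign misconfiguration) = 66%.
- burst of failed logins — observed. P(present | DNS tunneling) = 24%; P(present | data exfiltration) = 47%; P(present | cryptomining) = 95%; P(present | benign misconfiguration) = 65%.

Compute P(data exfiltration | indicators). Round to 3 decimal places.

0.500

By Bayes' rule with conditional independence, the unnormalized weight for each hypothesis is prior × ∏ likelihoods (using 1 − P(present | H) for each absent indicator):
  DNS tunneling: 0.27 × 0.20 × (1 − 0.42) × 0.90 × 0.24 = 0.0067651
  data exfiltration: 0.16 × 0.94 × (1 − 0.50) × 0.93 × 0.47 = 0.03287
  cryptomining: 0.24 × 0.24 × (1 − 0.69) × 0.76 × 0.95 = 0.012892
  benign misconfiguration: 0.33 × 0.30 × (1 − 0.69) × 0.66 × 0.65 = 0.013166
Normalizing constant Z = 0.0067651 + 0.03287 + 0.012892 + 0.013166 = 0.065693.
P(data exfiltration | evidence) = 0.03287 / 0.065693 ≈ 0.500.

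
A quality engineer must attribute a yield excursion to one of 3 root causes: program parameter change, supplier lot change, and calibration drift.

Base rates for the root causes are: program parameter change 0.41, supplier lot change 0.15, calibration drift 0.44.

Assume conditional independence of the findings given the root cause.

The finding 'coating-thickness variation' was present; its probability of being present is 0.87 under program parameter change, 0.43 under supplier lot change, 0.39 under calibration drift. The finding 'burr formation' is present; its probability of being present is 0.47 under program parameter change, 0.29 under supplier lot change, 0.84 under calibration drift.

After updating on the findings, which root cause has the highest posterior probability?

program parameter change

Multiply each prior by the joint likelihood of the evidence pattern:
  program parameter change: 0.41 × 0.87 × 0.47 = 0.16765
  supplier lot change: 0.15 × 0.43 × 0.29 = 0.018705
  calibration drift: 0.44 × 0.39 × 0.84 = 0.14414
Marginal likelihood of the evidence = 0.3305.
P(program parameter change | evidence) ≈ 0.16765 / 0.3305 ≈ 0.507
P(supplier lot change | evidence) ≈ 0.018705 / 0.3305 ≈ 0.057
P(calibration drift | evidence) ≈ 0.14414 / 0.3305 ≈ 0.436
The largest is 0.507, so program parameter change is most probable.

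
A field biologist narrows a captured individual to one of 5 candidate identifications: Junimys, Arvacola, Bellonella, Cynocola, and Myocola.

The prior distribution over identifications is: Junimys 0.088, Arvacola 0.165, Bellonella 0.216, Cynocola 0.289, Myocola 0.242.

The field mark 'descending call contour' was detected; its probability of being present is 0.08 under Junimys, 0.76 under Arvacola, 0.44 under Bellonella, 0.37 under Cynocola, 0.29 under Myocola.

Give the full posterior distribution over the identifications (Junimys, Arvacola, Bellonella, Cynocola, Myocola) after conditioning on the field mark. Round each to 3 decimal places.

0.017, 0.310, 0.235, 0.264, 0.173

By Bayes' rule, the unnormalized weight for each hypothesis is prior × likelihood:
  Junimys: 0.088 × 0.08 = 0.00704
  Arvacola: 0.165 × 0.76 = 0.1254
  Bellonella: 0.216 × 0.44 = 0.09504
  Cynocola: 0.289 × 0.37 = 0.10693
  Myocola: 0.242 × 0.29 = 0.07018
The unnormalized weights sum to 0.40459.
P(Junimys | evidence) = 0.00704 / 0.40459 ≈ 0.017
P(Arvacola | evidence) = 0.1254 / 0.40459 ≈ 0.310
P(Bellonella | evidence) = 0.09504 / 0.40459 ≈ 0.235
P(Cynocola | evidence) = 0.10693 / 0.40459 ≈ 0.264
P(Myocola | evidence) = 0.07018 / 0.40459 ≈ 0.173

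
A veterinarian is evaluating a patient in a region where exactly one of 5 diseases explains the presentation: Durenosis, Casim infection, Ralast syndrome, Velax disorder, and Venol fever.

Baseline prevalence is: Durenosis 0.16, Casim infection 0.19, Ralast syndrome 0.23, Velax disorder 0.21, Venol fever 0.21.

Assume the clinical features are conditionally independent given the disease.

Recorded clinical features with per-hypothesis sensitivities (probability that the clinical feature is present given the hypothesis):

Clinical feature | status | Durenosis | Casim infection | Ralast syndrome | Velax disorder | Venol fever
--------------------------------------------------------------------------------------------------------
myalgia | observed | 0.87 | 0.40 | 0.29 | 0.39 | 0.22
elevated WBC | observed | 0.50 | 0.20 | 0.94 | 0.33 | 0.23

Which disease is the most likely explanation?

Durenosis

Multiply each prior by the joint likelihood of the clinical feature pattern:
  Durenosis: 0.16 × 0.87 × 0.50 = 0.0696
  Casim infection: 0.19 × 0.40 × 0.20 = 0.0152
  Ralast syndrome: 0.23 × 0.29 × 0.94 = 0.062698
  Velax disorder: 0.21 × 0.39 × 0.33 = 0.027027
  Venol fever: 0.21 × 0.22 × 0.23 = 0.010626
Marginal likelihood of the evidence = 0.18515.
P(Durenosis | evidence) ≈ 0.0696 / 0.18515 ≈ 0.376
P(Casim infection | evidence) ≈ 0.0152 / 0.18515 ≈ 0.082
P(Ralast syndrome | evidence) ≈ 0.062698 / 0.18515 ≈ 0.339
P(Velax disorder | evidence) ≈ 0.027027 / 0.18515 ≈ 0.146
P(Venol fever | evidence) ≈ 0.010626 / 0.18515 ≈ 0.057
The largest is 0.376, so Durenosis is most probable.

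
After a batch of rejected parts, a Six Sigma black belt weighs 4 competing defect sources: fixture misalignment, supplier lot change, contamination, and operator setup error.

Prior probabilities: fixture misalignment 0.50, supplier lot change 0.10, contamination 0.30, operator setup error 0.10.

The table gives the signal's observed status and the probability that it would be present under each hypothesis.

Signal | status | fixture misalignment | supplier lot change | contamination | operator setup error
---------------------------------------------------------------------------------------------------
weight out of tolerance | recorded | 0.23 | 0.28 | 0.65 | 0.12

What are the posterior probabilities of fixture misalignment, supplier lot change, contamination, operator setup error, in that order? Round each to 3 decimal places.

Multiply each prior by the likelihood of the signal:
  fixture misalignment: 0.50 × 0.23 = 0.115
  supplier lot change: 0.10 × 0.28 = 0.028
  contamination: 0.30 × 0.65 = 0.195
  operator setup error: 0.10 × 0.12 = 0.012
Normalizing constant Z = 0.115 + 0.028 + 0.195 + 0.012 = 0.35.
P(fixture misalignment | evidence) = 0.115 / 0.35 ≈ 0.329
P(supplier lot change | evidence) = 0.028 / 0.35 ≈ 0.080
P(contamination | evidence) = 0.195 / 0.35 ≈ 0.557
P(operator setup error | evidence) = 0.012 / 0.35 ≈ 0.034

0.329, 0.080, 0.557, 0.034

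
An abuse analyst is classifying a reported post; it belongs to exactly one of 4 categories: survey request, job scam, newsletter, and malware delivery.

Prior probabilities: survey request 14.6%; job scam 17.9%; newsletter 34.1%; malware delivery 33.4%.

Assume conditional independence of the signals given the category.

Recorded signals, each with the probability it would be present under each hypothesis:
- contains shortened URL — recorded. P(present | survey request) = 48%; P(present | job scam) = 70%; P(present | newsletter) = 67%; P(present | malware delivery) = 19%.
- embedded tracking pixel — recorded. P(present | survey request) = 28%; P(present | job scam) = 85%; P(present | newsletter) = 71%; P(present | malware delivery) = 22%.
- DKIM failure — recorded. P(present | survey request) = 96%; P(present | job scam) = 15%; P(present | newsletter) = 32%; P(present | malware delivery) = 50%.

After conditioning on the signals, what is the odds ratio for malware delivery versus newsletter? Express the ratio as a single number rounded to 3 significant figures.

Unnormalized posterior weight (prior times the signal likelihoods) for each of the two hypotheses:
  malware delivery: 0.334 × 0.19 × 0.22 × 0.50 = 0.0069806
  newsletter: 0.341 × 0.67 × 0.71 × 0.32 = 0.051908
Odds(malware delivery : newsletter) = 0.0069806 / 0.051908 ≈ 0.134.

0.134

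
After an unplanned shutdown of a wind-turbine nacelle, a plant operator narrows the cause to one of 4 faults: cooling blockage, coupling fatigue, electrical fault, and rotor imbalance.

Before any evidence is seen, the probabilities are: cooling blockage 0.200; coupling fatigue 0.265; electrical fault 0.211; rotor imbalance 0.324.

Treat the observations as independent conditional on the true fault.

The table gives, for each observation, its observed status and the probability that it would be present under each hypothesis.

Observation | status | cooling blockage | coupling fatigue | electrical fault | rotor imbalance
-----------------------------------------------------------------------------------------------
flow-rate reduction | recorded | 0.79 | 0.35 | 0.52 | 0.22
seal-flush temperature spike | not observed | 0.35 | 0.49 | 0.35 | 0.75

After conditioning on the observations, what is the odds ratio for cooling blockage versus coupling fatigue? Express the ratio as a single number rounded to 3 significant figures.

2.17

Posterior odds equal prior odds times the likelihood ratio; only the two competing hypotheses matter (using 1 − P(present | H) for each absent observation).
  cooling blockage: 0.200 × 0.79 × (1 − 0.35) = 0.1027
  coupling fatigue: 0.265 × 0.35 × (1 − 0.49) = 0.047302
Posterior odds = 0.1027 / 0.047302 ≈ 2.17.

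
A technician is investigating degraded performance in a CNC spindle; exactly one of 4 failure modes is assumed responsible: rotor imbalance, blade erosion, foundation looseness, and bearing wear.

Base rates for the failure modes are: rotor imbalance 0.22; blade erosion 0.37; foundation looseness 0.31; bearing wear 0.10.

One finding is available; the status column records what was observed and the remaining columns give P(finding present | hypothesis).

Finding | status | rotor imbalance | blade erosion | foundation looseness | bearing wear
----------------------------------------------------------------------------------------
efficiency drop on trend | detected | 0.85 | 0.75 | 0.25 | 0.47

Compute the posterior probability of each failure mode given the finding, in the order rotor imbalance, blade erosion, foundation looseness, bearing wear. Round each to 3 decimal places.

0.317, 0.471, 0.132, 0.080

By Bayes' rule, the unnormalized weight for each hypothesis is prior × likelihood:
  rotor imbalance: 0.22 × 0.85 = 0.187
  blade erosion: 0.37 × 0.75 = 0.2775
  foundation looseness: 0.31 × 0.25 = 0.0775
  bearing wear: 0.10 × 0.47 = 0.047
Normalizing constant Z = 0.187 + 0.2775 + 0.0775 + 0.047 = 0.589.
P(rotor imbalance | evidence) = 0.187 / 0.589 ≈ 0.317
P(blade erosion | evidence) = 0.2775 / 0.589 ≈ 0.471
P(foundation looseness | evidence) = 0.0775 / 0.589 ≈ 0.132
P(bearing wear | evidence) = 0.047 / 0.589 ≈ 0.080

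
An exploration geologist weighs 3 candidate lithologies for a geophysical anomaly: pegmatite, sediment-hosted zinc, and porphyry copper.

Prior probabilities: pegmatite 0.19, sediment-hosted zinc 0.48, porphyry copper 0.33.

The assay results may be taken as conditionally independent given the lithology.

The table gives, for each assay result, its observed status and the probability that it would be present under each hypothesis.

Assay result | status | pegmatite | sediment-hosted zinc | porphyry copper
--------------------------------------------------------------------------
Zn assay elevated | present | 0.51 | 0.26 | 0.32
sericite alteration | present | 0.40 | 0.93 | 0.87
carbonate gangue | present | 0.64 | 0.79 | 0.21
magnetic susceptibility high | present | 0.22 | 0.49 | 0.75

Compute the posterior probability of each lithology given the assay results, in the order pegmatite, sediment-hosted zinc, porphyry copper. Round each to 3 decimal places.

0.084, 0.693, 0.223

By Bayes' rule with conditional independence, the unnormalized weight for each hypothesis is prior × ∏ likelihoods:
  pegmatite: 0.19 × 0.51 × 0.40 × 0.64 × 0.22 = 0.0054574
  sediment-hosted zinc: 0.48 × 0.26 × 0.93 × 0.79 × 0.49 = 0.044928
  porphyry copper: 0.33 × 0.32 × 0.87 × 0.21 × 0.75 = 0.01447
Normalizing constant Z = 0.0054574 + 0.044928 + 0.01447 = 0.064856.
P(pegmatite | evidence) = 0.0054574 / 0.064856 ≈ 0.084
P(sediment-hosted zinc | evidence) = 0.044928 / 0.064856 ≈ 0.693
P(porphyry copper | evidence) = 0.01447 / 0.064856 ≈ 0.223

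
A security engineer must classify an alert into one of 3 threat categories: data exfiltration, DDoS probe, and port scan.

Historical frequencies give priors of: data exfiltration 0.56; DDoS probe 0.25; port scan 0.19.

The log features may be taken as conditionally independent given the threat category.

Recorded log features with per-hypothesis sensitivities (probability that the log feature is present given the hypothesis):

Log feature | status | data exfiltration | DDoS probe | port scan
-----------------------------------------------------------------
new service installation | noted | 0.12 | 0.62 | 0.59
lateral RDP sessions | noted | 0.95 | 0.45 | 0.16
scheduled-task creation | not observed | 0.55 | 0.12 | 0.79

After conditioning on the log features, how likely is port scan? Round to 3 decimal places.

0.040

By Bayes' rule with conditional independence, the unnormalized weight for each hypothesis is prior × ∏ likelihoods (using 1 − P(present | H) for each absent log feature):
  data exfiltration: 0.56 × 0.12 × 0.95 × (1 − 0.55) = 0.028728
  DDoS probe: 0.25 × 0.62 × 0.45 × (1 − 0.12) = 0.06138
  port scan: 0.19 × 0.59 × 0.16 × (1 − 0.79) = 0.0037666
Normalizing constant Z = 0.028728 + 0.06138 + 0.0037666 = 0.093875.
P(port scan | evidence) = 0.0037666 / 0.093875 ≈ 0.040.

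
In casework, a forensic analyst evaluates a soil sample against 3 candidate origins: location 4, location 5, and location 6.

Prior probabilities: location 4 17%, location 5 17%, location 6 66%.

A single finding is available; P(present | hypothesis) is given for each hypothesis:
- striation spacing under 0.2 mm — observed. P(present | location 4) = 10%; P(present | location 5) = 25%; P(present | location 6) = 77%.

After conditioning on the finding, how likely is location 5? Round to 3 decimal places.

Multiply each prior by the likelihood of the finding:
  location 4: 0.17 × 0.10 = 0.017
  location 5: 0.17 × 0.25 = 0.0425
  location 6: 0.66 × 0.77 = 0.5082
The unnormalized weights sum to 0.5677.
P(location 5 | evidence) = 0.0425 / 0.5677 ≈ 0.075.

0.075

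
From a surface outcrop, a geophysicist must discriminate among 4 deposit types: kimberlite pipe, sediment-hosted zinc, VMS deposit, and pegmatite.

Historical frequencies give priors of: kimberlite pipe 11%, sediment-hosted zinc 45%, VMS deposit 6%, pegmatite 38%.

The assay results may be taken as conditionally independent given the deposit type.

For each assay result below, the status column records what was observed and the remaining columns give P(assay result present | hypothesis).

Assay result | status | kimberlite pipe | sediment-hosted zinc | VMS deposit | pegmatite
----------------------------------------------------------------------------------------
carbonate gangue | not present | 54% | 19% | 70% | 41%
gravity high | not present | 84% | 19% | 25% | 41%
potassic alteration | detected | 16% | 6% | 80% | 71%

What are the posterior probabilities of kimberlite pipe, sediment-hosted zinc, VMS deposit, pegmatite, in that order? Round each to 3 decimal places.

By Bayes' rule with conditional independence, the unnormalized weight for each hypothesis is prior × ∏ likelihoods (using 1 − P(present | H) for each absent assay result):
  kimberlite pipe: 0.11 × (1 − 0.54) × (1 − 0.84) × 0.16 = 0.0012954
  sediment-hosted zinc: 0.45 × (1 − 0.19) × (1 − 0.19) × 0.06 = 0.017715
  VMS deposit: 0.06 × (1 − 0.70) × (1 − 0.25) × 0.80 = 0.0108
  pegmatite: 0.38 × (1 − 0.41) × (1 − 0.41) × 0.71 = 0.093917
The unnormalized weights sum to 0.12373.
P(kimberlite pipe | evidence) = 0.0012954 / 0.12373 ≈ 0.010
P(sediment-hosted zinc | evidence) = 0.017715 / 0.12373 ≈ 0.143
P(VMS deposit | evidence) = 0.0108 / 0.12373 ≈ 0.087
P(pegmatite | evidence) = 0.093917 / 0.12373 ≈ 0.759

0.010, 0.143, 0.087, 0.759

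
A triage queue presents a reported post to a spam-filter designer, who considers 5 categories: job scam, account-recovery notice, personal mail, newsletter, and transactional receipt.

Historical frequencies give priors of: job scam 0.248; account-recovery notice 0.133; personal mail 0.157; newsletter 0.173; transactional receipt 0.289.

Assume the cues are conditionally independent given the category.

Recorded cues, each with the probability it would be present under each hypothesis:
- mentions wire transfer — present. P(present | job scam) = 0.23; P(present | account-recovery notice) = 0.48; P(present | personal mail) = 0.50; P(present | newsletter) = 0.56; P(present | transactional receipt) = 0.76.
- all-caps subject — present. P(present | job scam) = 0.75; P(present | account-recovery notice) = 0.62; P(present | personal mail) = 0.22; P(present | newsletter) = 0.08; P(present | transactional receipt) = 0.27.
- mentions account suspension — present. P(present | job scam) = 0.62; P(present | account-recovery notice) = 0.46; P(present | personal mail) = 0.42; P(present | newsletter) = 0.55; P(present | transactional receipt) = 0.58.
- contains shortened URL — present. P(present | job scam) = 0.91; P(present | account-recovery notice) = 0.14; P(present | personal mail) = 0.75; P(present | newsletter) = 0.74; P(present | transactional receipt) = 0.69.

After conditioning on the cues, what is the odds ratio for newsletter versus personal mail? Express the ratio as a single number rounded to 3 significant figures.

0.580

Unnormalized posterior weight (prior times the cue likelihoods) for each of the two hypotheses:
  newsletter: 0.173 × 0.56 × 0.08 × 0.55 × 0.74 = 0.0031544
  personal mail: 0.157 × 0.50 × 0.22 × 0.42 × 0.75 = 0.0054401
Odds(newsletter : personal mail) = 0.0031544 / 0.0054401 ≈ 0.580.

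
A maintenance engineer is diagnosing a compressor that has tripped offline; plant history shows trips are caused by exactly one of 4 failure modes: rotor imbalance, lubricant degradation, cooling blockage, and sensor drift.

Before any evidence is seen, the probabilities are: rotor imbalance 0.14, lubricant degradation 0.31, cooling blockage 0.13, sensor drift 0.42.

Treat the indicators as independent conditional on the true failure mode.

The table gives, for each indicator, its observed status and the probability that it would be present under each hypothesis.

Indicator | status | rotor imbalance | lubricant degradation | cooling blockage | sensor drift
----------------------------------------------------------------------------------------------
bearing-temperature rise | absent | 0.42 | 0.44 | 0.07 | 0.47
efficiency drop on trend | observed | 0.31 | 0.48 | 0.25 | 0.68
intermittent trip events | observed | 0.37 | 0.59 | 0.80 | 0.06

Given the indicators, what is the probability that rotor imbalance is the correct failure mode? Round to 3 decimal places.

0.102

By Bayes' rule with conditional independence, the unnormalized weight for each hypothesis is prior × ∏ likelihoods (using 1 − P(present | H) for each absent indicator):
  rotor imbalance: 0.14 × (1 − 0.42) × 0.31 × 0.37 = 0.0093136
  lubricant degradation: 0.31 × (1 − 0.44) × 0.48 × 0.59 = 0.049164
  cooling blockage: 0.13 × (1 − 0.07) × 0.25 × 0.80 = 0.02418
  sensor drift: 0.42 × (1 − 0.47) × 0.68 × 0.06 = 0.0090821
Normalizing constant Z = 0.0093136 + 0.049164 + 0.02418 + 0.0090821 = 0.091739.
P(rotor imbalance | evidence) = 0.0093136 / 0.091739 ≈ 0.102.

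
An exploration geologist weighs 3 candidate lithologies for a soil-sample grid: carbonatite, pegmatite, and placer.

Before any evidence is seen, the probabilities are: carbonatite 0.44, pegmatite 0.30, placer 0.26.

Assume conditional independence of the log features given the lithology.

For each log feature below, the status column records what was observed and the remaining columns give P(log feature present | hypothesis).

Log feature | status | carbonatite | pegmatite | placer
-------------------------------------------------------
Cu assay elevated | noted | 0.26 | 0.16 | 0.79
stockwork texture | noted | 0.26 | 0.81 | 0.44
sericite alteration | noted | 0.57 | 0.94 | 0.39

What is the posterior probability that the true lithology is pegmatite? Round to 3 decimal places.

0.412

Multiply each prior by the joint likelihood of the log feature pattern:
  carbonatite: 0.44 × 0.26 × 0.26 × 0.57 = 0.016954
  pegmatite: 0.30 × 0.16 × 0.81 × 0.94 = 0.036547
  placer: 0.26 × 0.79 × 0.44 × 0.39 = 0.035247
Normalizing constant Z = 0.016954 + 0.036547 + 0.035247 = 0.088748.
P(pegmatite | evidence) = 0.036547 / 0.088748 ≈ 0.412.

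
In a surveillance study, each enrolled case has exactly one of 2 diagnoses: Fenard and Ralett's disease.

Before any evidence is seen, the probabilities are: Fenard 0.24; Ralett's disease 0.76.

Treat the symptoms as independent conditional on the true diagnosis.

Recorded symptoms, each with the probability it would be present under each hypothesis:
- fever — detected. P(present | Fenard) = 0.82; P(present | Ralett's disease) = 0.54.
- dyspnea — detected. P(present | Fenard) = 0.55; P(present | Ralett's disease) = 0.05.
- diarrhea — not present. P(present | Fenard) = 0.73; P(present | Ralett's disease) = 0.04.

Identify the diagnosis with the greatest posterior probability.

By Bayes' rule with conditional independence, the unnormalized weight for each hypothesis is prior × ∏ likelihoods (using 1 − P(present | H) for each absent symptom):
  Fenard: 0.24 × 0.82 × 0.55 × (1 − 0.73) = 0.029225
  Ralett's disease: 0.76 × 0.54 × 0.05 × (1 − 0.04) = 0.019699
Marginal likelihood of the evidence = 0.048924.
P(Fenard | evidence) ≈ 0.029225 / 0.048924 ≈ 0.597
P(Ralett's disease | evidence) ≈ 0.019699 / 0.048924 ≈ 0.403
The largest is 0.597, so Fenard is most probable.

Fenard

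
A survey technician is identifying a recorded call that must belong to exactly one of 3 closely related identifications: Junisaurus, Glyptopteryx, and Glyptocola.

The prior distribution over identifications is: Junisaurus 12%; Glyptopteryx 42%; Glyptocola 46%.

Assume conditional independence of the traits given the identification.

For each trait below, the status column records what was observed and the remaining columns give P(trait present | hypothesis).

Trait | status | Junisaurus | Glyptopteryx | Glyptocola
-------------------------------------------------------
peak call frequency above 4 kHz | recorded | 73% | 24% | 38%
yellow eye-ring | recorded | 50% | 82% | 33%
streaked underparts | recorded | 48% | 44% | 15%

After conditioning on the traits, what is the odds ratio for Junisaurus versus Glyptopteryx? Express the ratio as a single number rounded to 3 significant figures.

0.578

Unnormalized posterior weight (prior times the trait likelihoods) for each of the two hypotheses:
  Junisaurus: 0.12 × 0.73 × 0.50 × 0.48 = 0.021024
  Glyptopteryx: 0.42 × 0.24 × 0.82 × 0.44 = 0.036369
Posterior odds = 0.021024 / 0.036369 ≈ 0.578.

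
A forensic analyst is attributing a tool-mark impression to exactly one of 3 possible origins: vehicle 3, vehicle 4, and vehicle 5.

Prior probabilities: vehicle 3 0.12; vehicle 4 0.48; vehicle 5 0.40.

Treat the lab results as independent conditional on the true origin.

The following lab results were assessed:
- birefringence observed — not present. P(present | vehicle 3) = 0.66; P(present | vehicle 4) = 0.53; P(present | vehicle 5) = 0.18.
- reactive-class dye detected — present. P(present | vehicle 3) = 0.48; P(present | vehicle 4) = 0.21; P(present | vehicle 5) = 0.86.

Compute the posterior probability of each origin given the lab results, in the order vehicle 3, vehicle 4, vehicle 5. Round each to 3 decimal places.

By Bayes' rule with conditional independence, the unnormalized weight for each hypothesis is prior × ∏ likelihoods (using 1 − P(present | H) for each absent lab result):
  vehicle 3: 0.12 × (1 − 0.66) × 0.48 = 0.019584
  vehicle 4: 0.48 × (1 − 0.53) × 0.21 = 0.047376
  vehicle 5: 0.40 × (1 − 0.18) × 0.86 = 0.28208
Normalizing constant Z = 0.019584 + 0.047376 + 0.28208 = 0.34904.
P(vehicle 3 | evidence) = 0.019584 / 0.34904 ≈ 0.056
P(vehicle 4 | evidence) = 0.047376 / 0.34904 ≈ 0.136
P(vehicle 5 | evidence) = 0.28208 / 0.34904 ≈ 0.808

0.056, 0.136, 0.808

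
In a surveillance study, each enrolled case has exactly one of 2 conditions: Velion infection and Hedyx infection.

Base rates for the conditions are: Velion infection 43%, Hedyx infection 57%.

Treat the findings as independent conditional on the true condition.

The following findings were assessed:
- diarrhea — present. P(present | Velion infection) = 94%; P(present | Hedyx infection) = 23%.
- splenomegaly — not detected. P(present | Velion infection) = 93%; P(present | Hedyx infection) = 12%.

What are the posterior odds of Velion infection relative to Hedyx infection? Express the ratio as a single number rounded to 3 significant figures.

Unnormalized posterior weight (prior times the finding likelihoods) for each of the two hypotheses (using 1 − P(present | H) for each absent finding):
  Velion infection: 0.43 × 0.94 × (1 − 0.93) = 0.028294
  Hedyx infection: 0.57 × 0.23 × (1 − 0.12) = 0.11537
Posterior odds = 0.028294 / 0.11537 ≈ 0.245.

0.245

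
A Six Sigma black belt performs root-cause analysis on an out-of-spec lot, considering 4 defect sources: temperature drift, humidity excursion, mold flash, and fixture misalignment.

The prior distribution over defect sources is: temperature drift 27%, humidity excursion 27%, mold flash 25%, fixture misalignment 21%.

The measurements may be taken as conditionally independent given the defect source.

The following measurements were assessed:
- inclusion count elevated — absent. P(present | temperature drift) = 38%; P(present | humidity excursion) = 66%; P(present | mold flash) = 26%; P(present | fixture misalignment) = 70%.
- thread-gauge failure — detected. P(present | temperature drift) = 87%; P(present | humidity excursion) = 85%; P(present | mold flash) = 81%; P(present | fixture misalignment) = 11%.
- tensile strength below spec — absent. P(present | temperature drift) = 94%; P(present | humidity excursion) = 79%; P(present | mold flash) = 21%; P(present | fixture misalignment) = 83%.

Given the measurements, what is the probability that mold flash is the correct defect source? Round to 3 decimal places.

Multiply each prior by the joint likelihood of the measurement pattern (using 1 − P(present | H) for each absent measurement):
  temperature drift: 0.27 × (1 − 0.38) × 0.87 × (1 − 0.94) = 0.0087383
  humidity excursion: 0.27 × (1 − 0.66) × 0.85 × (1 − 0.79) = 0.016386
  mold flash: 0.25 × (1 − 0.26) × 0.81 × (1 − 0.21) = 0.11838
  fixture misalignment: 0.21 × (1 − 0.70) × 0.11 × (1 − 0.83) = 0.0011781
The unnormalized weights sum to 0.14468.
P(mold flash | evidence) = 0.11838 / 0.14468 ≈ 0.818.

0.818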